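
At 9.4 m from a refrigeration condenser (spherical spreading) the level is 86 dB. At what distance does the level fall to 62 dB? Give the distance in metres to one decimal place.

149.0 m

For a point source L₁ − L₂ = 20·log₁₀(r₂/r₁), so r₂ = r₁·10^((L₁−L₂)/20).
r₂ = 9.4·10^((86−62)/20) = 9.4·10^(24.0/20) = 148.98 m.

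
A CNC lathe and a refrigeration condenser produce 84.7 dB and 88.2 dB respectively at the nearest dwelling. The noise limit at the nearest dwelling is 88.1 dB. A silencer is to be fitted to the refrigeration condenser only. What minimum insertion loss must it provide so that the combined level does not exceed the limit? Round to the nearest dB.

Everything except the refrigeration condenser sums to 10^(84.7/10) = 2.951e+08 in linear terms, 84.70 dB.
The limit corresponds to 10^(88.1/10) = 6.457e+08; subtracting the fixed part leaves 3.505e+08 for the refrigeration condenser, i.e. 85.45 dB.
So the refrigeration condenser must be reduced from 88.2 to 85.45 dB: IL = 2.75 dB.

3 dB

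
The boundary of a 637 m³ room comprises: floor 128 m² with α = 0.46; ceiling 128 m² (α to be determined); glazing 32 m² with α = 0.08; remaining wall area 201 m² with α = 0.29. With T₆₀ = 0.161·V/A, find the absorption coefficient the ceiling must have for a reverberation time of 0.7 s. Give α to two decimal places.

From T₆₀ = 0.161·V/A, the target T₆₀ = 0.7 s needs A = 0.161·637/0.7 = 146.51 m².
Absorption from the other surfaces = 128·0.46 + 32·0.08 + 201·0.29 = 119.73 m², so the ceiling must supply 26.78 m² over 128 m².
α = 26.78/128 = 0.209.

0.21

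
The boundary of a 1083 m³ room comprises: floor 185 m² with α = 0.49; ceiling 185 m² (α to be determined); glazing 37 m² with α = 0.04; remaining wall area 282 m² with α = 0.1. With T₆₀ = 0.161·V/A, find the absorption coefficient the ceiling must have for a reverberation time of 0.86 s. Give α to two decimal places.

0.45

From T₆₀ = 0.161·V/A, the target T₆₀ = 0.86 s needs A = 0.161·1083/0.86 = 202.75 m².
Absorption from the other surfaces = 185·0.49 + 37·0.04 + 282·0.1 = 120.33 m², so the ceiling must supply 82.42 m² over 185 m².
α = 82.42/185 = 0.446.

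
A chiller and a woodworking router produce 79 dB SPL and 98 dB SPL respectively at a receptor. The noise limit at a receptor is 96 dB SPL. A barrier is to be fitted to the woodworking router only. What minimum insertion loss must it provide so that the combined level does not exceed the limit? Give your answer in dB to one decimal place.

Everything except the woodworking router sums to 10^(79/10) = 7.943e+07 in linear terms, 79.00 dB SPL.
To meet 96 dB SPL overall, the treated woodworking router may contribute at most 10^(96/10) − 7.943e+07 = 3.902e+09, i.e. 95.91 dB SPL.
So the woodworking router must be reduced from 98 to 95.91 dB SPL: IL = 2.09 dB.

2.1 dB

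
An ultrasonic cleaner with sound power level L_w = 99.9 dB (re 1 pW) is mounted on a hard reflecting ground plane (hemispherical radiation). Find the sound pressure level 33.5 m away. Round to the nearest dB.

61 dB

The power spreads over a hemisphere of area 2π·r², so L_p = L_w − 10·log₁₀(2π·r²).
2π·r² = 7051 m², 10·log₁₀ of that is 38.483 dB.
L_p = 99.9 − 38.483 = 61.42 dB.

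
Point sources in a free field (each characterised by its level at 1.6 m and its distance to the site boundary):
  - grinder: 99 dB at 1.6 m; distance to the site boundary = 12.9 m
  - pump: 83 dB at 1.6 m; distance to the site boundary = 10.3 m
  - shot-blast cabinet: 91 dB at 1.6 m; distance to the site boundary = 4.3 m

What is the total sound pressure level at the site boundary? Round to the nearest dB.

First find each source's level at the receiver (point-source: −20·log₁₀(r/r_ref)), then combine on an intensity basis.
grinder: 99 − 20·log₁₀(12.9/1.6) = 99 − 18.13 = 80.87 dB.
pump: 83 − 20·log₁₀(10.3/1.6) = 83 − 16.17 = 66.83 dB.
shot-blast cabinet: 91 − 20·log₁₀(4.3/1.6) = 91 − 8.59 = 82.41 dB.
Σ 10^(L/10) = 3.013e+08 → L_total = 10·log₁₀(3.013e+08) = 84.79 dB.

85 dB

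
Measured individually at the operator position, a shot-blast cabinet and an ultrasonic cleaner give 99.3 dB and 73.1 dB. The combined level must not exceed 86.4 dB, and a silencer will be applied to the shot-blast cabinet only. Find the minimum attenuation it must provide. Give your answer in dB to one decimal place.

Everything except the shot-blast cabinet sums to 10^(73.1/10) = 2.042e+07 in linear terms, 73.10 dB.
To meet 86.4 dB overall, the treated shot-blast cabinet may contribute at most 10^(86.4/10) − 2.042e+07 = 4.161e+08, i.e. 86.19 dB.
So the shot-blast cabinet must be reduced from 99.3 to 86.19 dB: IL = 13.11 dB.

13.1 dB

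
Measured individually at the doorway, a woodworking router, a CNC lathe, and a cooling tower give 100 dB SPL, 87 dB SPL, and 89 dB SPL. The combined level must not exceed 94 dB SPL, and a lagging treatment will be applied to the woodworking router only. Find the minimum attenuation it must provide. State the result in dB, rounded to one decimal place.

9.1 dB

The untreated sources together contribute 10^(87/10) + 10^(89/10) = 1.296e+09, i.e. 91.12 dB SPL.
The limit corresponds to 10^(94/10) = 2.512e+09; subtracting the fixed part leaves 1.216e+09 for the woodworking router, i.e. 90.85 dB SPL.
Required insertion loss = 100 − 90.85 = 9.15 dB.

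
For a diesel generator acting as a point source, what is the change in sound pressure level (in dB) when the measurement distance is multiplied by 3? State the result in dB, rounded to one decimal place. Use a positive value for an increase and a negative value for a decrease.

-9.5 dB

Point-source spreading: ΔL = −20·log₁₀(r₂/r₁).
ΔL = −20·log₁₀(3) = -9.54 dB.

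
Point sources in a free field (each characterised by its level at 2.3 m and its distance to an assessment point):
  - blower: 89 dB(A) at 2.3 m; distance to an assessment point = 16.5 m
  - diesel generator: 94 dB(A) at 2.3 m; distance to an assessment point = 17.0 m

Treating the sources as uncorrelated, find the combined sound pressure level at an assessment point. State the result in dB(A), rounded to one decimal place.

77.9 dB(A)

First find each source's level at the receiver (point-source: −20·log₁₀(r/r_ref)), then combine on an intensity basis.
blower: 89 − 20·log₁₀(16.5/2.3) = 89 − 17.12 = 71.88 dB(A).
diesel generator: 94 − 20·log₁₀(17.0/2.3) = 94 − 17.37 = 76.63 dB(A).
Σ 10^(L/10) = 6.141e+07 → L_total = 10·log₁₀(6.141e+07) = 77.88 dB(A).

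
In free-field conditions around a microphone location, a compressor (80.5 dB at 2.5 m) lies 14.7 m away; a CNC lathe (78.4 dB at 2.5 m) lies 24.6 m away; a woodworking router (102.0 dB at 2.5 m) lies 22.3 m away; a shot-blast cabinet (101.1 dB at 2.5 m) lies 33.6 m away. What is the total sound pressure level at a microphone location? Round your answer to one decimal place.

Propagate each source to the receiver with L = L_ref − 20·log₁₀(r/r_ref), then add intensities.
compressor: 80.5 − 20·log₁₀(14.7/2.5) = 80.5 − 15.39 = 65.11 dB.
CNC lathe: 78.4 − 20·log₁₀(24.6/2.5) = 78.4 − 19.86 = 58.54 dB.
woodworking router: 102.0 − 20·log₁₀(22.3/2.5) = 102.0 − 19.01 = 82.99 dB.
shot-blast cabinet: 101.1 − 20·log₁₀(33.6/2.5) = 101.1 − 22.57 = 78.53 dB.
Σ 10^(L/10) = 2.745e+08 → L_total = 10·log₁₀(2.745e+08) = 84.38 dB.

84.4 dB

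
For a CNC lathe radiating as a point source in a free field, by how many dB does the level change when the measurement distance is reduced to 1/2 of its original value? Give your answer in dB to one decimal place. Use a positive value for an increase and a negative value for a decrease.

+6.0 dB

Point-source spreading: ΔL = −20·log₁₀(r₂/r₁).
ΔL = −20·log₁₀(0.5) = +6.02 dB.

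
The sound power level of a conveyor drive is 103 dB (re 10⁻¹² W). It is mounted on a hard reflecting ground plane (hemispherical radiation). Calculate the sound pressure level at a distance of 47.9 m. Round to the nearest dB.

61 dB

Free-field hemispherical radiation: L_p = L_w − 10·log₁₀(2π·r²), r = 47.9 m.
2π·r² = 1.442e+04 m², 10·log₁₀ of that is 41.589 dB.
L_p = 103 − 41.589 = 61.41 dB.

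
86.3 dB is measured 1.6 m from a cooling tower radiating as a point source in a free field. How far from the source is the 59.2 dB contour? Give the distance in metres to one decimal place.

The 27.1 dB drop corresponds to a distance ratio of 10^(27.1/20) for a point source.
r₂ = 1.6·10^((86.3−59.2)/20) = 1.6·10^(27.1/20) = 36.23 m.

36.2 m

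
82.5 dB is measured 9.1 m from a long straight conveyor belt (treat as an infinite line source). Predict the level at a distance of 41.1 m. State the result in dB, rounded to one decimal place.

76.0 dB

Cylindrical spreading from a line source gives a 10·log₁₀(r₂/r₁) drop.
L₂ = 82.5 − 10·log₁₀(41.1/9.1) = 82.5 − 6.548 = 75.95 dB.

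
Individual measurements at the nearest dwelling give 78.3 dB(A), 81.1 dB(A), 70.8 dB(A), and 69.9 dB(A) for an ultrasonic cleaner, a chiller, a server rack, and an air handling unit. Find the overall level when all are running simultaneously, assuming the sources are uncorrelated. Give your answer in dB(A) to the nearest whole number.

Incoherent sources combine by intensity addition: L_total = 10·log₁₀(Σ 10^(L_i/10)).
Σ 10^(L/10) = 10^(78.3/10) + 10^(81.1/10) + 10^(70.8/10) + 10^(69.9/10) = 2.182e+08.
L_total = 10·log₁₀(2.182e+08) = 83.39 dB(A).

83 dB(A)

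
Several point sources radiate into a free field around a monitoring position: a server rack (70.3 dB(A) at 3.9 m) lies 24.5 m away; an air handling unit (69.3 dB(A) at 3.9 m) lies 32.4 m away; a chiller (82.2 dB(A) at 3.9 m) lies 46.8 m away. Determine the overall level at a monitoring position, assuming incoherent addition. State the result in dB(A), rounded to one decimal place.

First find each source's level at the receiver (point-source: −20·log₁₀(r/r_ref)), then combine on an intensity basis.
server rack: 70.3 − 20·log₁₀(24.5/3.9) = 70.3 − 15.96 = 54.34 dB(A).
air handling unit: 69.3 − 20·log₁₀(32.4/3.9) = 69.3 − 18.39 = 50.91 dB(A).
chiller: 82.2 − 20·log₁₀(46.8/3.9) = 82.2 − 21.58 = 60.62 dB(A).
Σ 10^(L/10) = 1.547e+06 → L_total = 10·log₁₀(1.547e+06) = 61.90 dB(A).

61.9 dB(A)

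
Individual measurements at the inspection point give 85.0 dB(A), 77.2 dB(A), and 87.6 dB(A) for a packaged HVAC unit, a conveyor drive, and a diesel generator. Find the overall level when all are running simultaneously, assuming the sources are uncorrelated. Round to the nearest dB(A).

Incoherent sources combine by intensity addition: L_total = 10·log₁₀(Σ 10^(L_i/10)).
Σ 10^(L/10) = 10^(85.0/10) + 10^(77.2/10) + 10^(87.6/10) = 9.441e+08.
L_total = 10·log₁₀(9.441e+08) = 89.75 dB(A).

90 dB(A)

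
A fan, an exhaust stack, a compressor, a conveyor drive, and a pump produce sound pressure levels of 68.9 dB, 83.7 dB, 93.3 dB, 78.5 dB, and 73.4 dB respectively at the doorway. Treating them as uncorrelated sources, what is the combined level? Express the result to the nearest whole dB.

94 dB

For uncorrelated sources the intensities add, so convert each level to linear form, sum, and take 10·log₁₀ of the total.
Σ 10^(L/10) = 10^(68.9/10) + 10^(83.7/10) + 10^(93.3/10) + 10^(78.5/10) + 10^(73.4/10) = 2.473e+09.
L_total = 10·log₁₀(2.473e+09) = 93.93 dB.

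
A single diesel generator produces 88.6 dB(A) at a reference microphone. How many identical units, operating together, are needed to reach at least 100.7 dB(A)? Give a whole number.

17

N identical sources give L₁ + 10·log₁₀ N, so require 10·log₁₀ N ≥ 100.7 − 88.6 = 12.1 dB.
N ≥ 10^(12.1/10) = 16.218, so N = 17.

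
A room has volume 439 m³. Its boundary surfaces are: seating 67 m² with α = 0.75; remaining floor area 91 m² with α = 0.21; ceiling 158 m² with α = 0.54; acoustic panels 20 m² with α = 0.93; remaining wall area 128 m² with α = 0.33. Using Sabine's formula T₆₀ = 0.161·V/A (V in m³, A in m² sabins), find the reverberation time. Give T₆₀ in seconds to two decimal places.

0.33 s

Summing Sᵢαᵢ: 67·0.75 + 91·0.21 + 158·0.54 + 20·0.93 + 128·0.33 = 215.52 m².
T₆₀ = 0.161·V/A = 0.161·439/215.52 = 0.328 s.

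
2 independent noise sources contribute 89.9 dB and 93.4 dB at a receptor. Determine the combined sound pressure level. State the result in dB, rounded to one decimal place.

Incoherent sources combine by intensity addition: L_total = 10·log₁₀(Σ 10^(L_i/10)).
Σ 10^(L/10) = 10^(89.9/10) + 10^(93.4/10) = 3.165e+09.
L_total = 10·log₁₀(3.165e+09) = 95.00 dB.

95.0 dB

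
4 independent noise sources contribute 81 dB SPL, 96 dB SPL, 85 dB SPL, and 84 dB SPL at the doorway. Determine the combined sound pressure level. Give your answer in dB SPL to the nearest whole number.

For uncorrelated sources the intensities add, so convert each level to linear form, sum, and take 10·log₁₀ of the total.
Σ 10^(L/10) = 10^(81/10) + 10^(96/10) + 10^(85/10) + 10^(84/10) = 4.674e+09.
L_total = 10·log₁₀(4.674e+09) = 96.70 dB SPL.

97 dB SPL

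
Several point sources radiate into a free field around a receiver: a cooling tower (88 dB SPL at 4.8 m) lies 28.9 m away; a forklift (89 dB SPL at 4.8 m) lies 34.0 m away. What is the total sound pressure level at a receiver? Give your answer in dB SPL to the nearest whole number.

75 dB SPL

First find each source's level at the receiver (point-source: −20·log₁₀(r/r_ref)), then combine on an intensity basis.
cooling tower: 88 − 20·log₁₀(28.9/4.8) = 88 − 15.59 = 72.41 dB SPL.
forklift: 89 − 20·log₁₀(34.0/4.8) = 89 − 17.00 = 72.00 dB SPL.
Σ 10^(L/10) = 3.324e+07 → L_total = 10·log₁₀(3.324e+07) = 75.22 dB SPL.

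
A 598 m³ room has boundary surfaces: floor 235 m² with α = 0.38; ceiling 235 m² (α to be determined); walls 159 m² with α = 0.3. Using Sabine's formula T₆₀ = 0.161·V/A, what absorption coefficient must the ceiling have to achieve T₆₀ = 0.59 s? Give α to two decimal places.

From T₆₀ = 0.161·V/A, the target T₆₀ = 0.59 s needs A = 0.161·598/0.59 = 163.18 m².
Absorption from the other surfaces = 235·0.38 + 159·0.3 = 137.00 m², so the ceiling must supply 26.18 m² over 235 m².
α = 26.18/235 = 0.111.

0.11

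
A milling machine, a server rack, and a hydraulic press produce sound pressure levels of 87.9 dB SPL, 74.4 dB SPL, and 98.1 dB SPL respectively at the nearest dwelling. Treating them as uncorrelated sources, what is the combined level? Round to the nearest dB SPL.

99 dB SPL

Incoherent sources combine by intensity addition: L_total = 10·log₁₀(Σ 10^(L_i/10)).
Σ 10^(L/10) = 10^(87.9/10) + 10^(74.4/10) + 10^(98.1/10) = 7.101e+09.
L_total = 10·log₁₀(7.101e+09) = 98.51 dB SPL.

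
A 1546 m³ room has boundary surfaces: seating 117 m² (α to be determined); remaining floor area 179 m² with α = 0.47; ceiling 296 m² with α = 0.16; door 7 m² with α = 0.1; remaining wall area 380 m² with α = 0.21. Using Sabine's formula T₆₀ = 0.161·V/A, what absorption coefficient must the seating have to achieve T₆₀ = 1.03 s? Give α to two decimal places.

0.25

A = 0.161·V/T₆₀ = 0.161·1546/1.03 = 241.66 m² sabins.
Absorption from the other surfaces = 179·0.47 + 296·0.16 + 7·0.1 + 380·0.21 = 211.99 m², so the seating must supply 29.67 m² over 117 m².
α = 29.67/117 = 0.254.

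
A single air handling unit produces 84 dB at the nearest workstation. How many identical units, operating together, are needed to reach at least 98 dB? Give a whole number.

N identical sources give L₁ + 10·log₁₀ N, so require 10·log₁₀ N ≥ 98 − 84 = 14.0 dB.
N ≥ 10^(14.0/10) = 25.119, so N = 26.

26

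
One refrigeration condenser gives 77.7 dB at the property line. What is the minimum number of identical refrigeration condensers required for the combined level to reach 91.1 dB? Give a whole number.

Need L₁ + 10·log₁₀ N ≥ 91.1, i.e. log₁₀ N ≥ 1.34.
N ≥ 10^(13.4/10) = 21.878, so N = 22.

22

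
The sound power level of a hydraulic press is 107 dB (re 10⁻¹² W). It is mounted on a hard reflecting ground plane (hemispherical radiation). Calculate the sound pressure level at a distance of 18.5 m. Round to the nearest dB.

74 dB

Free-field hemispherical radiation: L_p = L_w − 10·log₁₀(2π·r²), r = 18.5 m.
2π·r² = 2150 m², 10·log₁₀ of that is 33.325 dB.
L_p = 107 − 33.325 = 73.67 dB.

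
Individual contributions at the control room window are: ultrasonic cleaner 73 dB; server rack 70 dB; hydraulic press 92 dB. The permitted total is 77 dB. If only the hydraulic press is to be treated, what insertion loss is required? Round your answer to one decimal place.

19.0 dB

Fixed contribution from the other sources: Σ 10^(L/10) = 10^(73/10) + 10^(70/10) = 2.995e+07 (74.76 dB).
The limit corresponds to 10^(77/10) = 5.012e+07; subtracting the fixed part leaves 2.017e+07 for the hydraulic press, i.e. 73.05 dB.
Required insertion loss = 92 − 73.05 = 18.95 dB.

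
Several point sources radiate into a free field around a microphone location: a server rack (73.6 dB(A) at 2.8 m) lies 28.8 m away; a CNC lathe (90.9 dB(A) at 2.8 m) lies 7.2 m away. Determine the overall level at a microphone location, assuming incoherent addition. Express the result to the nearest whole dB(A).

83 dB(A)

Apply inverse-square spreading to bring every level to the receiver, then sum 10^(L/10).
server rack: 73.6 − 20·log₁₀(28.8/2.8) = 73.6 − 20.24 = 53.36 dB(A).
CNC lathe: 90.9 − 20·log₁₀(7.2/2.8) = 90.9 − 8.20 = 82.70 dB(A).
Σ 10^(L/10) = 1.863e+08 → L_total = 10·log₁₀(1.863e+08) = 82.70 dB(A).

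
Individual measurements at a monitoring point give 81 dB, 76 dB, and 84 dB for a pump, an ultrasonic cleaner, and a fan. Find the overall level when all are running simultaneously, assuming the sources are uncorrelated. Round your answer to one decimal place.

For uncorrelated sources the intensities add, so convert each level to linear form, sum, and take 10·log₁₀ of the total.
Σ 10^(L/10) = 10^(81/10) + 10^(76/10) + 10^(84/10) = 4.169e+08.
L_total = 10·log₁₀(4.169e+08) = 86.20 dB.

86.2 dB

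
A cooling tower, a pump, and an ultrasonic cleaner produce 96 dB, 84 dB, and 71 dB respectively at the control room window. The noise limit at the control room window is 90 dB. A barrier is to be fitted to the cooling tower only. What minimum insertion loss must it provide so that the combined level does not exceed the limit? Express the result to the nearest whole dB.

The untreated sources together contribute 10^(84/10) + 10^(71/10) = 2.638e+08, i.e. 84.21 dB.
To meet 90 dB overall, the treated cooling tower may contribute at most 10^(90/10) − 2.638e+08 = 7.362e+08, i.e. 88.67 dB.
Required insertion loss = 96 − 88.67 = 7.33 dB.

7 dB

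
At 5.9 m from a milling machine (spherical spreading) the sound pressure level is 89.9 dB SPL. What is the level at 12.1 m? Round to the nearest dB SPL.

For a point source, L₂ = L₁ − 20·log₁₀(r₂/r₁).
L₂ = 89.9 − 20·log₁₀(12.1/5.9) = 89.9 − 6.239 = 83.66 dB SPL.

84 dB SPL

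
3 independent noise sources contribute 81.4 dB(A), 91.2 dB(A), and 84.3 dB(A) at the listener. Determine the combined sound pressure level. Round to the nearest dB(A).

92 dB(A)

Incoherent sources combine by intensity addition: L_total = 10·log₁₀(Σ 10^(L_i/10)).
Σ 10^(L/10) = 10^(81.4/10) + 10^(91.2/10) + 10^(84.3/10) = 1.725e+09.
L_total = 10·log₁₀(1.725e+09) = 92.37 dB(A).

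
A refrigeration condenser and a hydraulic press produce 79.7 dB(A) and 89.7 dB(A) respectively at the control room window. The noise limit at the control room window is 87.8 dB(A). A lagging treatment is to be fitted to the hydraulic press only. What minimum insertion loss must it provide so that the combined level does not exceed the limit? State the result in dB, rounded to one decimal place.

Everything except the hydraulic press sums to 10^(79.7/10) = 9.333e+07 in linear terms, 79.70 dB(A).
The limit corresponds to 10^(87.8/10) = 6.026e+08; subtracting the fixed part leaves 5.092e+08 for the hydraulic press, i.e. 87.07 dB(A).
So the hydraulic press must be reduced from 89.7 to 87.07 dB(A): IL = 2.63 dB.

2.6 dB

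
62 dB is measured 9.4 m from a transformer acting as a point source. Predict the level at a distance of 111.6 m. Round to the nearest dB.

41 dB

Spherical spreading from a point source gives a 20·log₁₀(r₂/r₁) drop.
L₂ = 62 − 20·log₁₀(111.6/9.4) = 62 − 21.491 = 40.51 dB.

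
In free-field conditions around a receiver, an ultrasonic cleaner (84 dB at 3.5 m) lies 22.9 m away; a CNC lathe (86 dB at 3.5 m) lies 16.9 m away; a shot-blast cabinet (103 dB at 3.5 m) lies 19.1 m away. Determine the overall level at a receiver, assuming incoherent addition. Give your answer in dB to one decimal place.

Apply inverse-square spreading to bring every level to the receiver, then sum 10^(L/10).
ultrasonic cleaner: 84 − 20·log₁₀(22.9/3.5) = 84 − 16.32 = 67.68 dB.
CNC lathe: 86 − 20·log₁₀(16.9/3.5) = 86 − 13.68 = 72.32 dB.
shot-blast cabinet: 103 − 20·log₁₀(19.1/3.5) = 103 − 14.74 = 88.26 dB.
Σ 10^(L/10) = 6.929e+08 → L_total = 10·log₁₀(6.929e+08) = 88.41 dB.

88.4 dB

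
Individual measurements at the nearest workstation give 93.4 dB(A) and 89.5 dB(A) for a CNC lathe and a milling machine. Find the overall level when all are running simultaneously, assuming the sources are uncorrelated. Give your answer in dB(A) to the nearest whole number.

95 dB(A)

For uncorrelated sources the intensities add, so convert each level to linear form, sum, and take 10·log₁₀ of the total.
Σ 10^(L/10) = 10^(93.4/10) + 10^(89.5/10) = 3.079e+09.
L_total = 10·log₁₀(3.079e+09) = 94.88 dB(A).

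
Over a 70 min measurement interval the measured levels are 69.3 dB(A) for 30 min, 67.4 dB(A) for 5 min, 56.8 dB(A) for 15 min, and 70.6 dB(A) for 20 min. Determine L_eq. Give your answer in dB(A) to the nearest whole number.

The energy average is taken in the linear domain: L_eq = 10·log₁₀[(Σ tᵢ·10^(Lᵢ/10))/T], T = 70 min.
Σ tᵢ·10^(Lᵢ/10) = 30·10^(69.3/10) + 5·10^(67.4/10) + 15·10^(56.8/10) + 20·10^(70.6/10) = 5.196e+08.
L_eq = 10·log₁₀(5.196e+08/70) = 68.71 dB(A).

69 dB(A)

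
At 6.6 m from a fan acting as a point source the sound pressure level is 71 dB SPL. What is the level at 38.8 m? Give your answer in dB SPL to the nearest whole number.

Spherical spreading from a point source gives a 20·log₁₀(r₂/r₁) drop.
L₂ = 71 − 20·log₁₀(38.8/6.6) = 71 − 15.386 = 55.61 dB SPL.

56 dB SPL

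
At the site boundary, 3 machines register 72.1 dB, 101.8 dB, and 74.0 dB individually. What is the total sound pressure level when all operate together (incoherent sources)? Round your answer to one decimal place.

For uncorrelated sources the intensities add, so convert each level to linear form, sum, and take 10·log₁₀ of the total.
Σ 10^(L/10) = 10^(72.1/10) + 10^(101.8/10) + 10^(74.0/10) = 1.518e+10.
L_total = 10·log₁₀(1.518e+10) = 101.81 dB.

101.8 dB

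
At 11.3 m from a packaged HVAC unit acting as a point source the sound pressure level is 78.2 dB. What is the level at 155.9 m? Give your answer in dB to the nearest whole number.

55 dB

Point-source attenuation: ΔL = 20·log₁₀(r₂/r₁) = 20·log₁₀(155.9/11.3) = 22.795 dB.
L₂ = 78.2 − 20·log₁₀(155.9/11.3) = 78.2 − 22.795 = 55.40 dB.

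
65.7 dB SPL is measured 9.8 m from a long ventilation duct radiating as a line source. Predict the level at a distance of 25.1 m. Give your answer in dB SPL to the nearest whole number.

Cylindrical spreading from a line source gives a 10·log₁₀(r₂/r₁) drop.
L₂ = 65.7 − 10·log₁₀(25.1/9.8) = 65.7 − 4.084 = 61.62 dB SPL.

62 dB SPL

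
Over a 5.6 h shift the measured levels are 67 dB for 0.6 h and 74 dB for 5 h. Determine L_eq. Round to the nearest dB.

74 dB

Weight each interval's intensity by its duration and average over T = 5.6 h:
Σ tᵢ·10^(Lᵢ/10) = 0.6·10^(67/10) + 5·10^(74/10) = 1.286e+08.
L_eq = 10·log₁₀(1.286e+08/5.6) = 73.61 dB.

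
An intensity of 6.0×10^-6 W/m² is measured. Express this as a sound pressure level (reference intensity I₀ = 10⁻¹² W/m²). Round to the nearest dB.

68 dB

L = 10·log₁₀(I/I₀) = 10·log₁₀(6.0×10^-6/10⁻¹²) = 10·log₁₀(6.0×10^6).
L = 10·(0.7782 + 6) = 67.78 dB.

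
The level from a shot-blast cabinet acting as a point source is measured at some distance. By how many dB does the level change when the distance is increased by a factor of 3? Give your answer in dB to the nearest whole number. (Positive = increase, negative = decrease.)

A point source loses 6 dB per doubling of distance; generally ΔL = −20·log₁₀(r₂/r₁).
ΔL = −20·log₁₀(3) = -9.54 dB.

-10 dB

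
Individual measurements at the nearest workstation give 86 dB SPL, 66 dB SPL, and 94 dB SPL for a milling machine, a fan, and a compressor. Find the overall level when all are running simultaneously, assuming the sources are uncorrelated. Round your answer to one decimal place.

94.6 dB SPL

Incoherent sources combine by intensity addition: L_total = 10·log₁₀(Σ 10^(L_i/10)).
Σ 10^(L/10) = 10^(86/10) + 10^(66/10) + 10^(94/10) = 2.914e+09.
L_total = 10·log₁₀(2.914e+09) = 94.64 dB SPL.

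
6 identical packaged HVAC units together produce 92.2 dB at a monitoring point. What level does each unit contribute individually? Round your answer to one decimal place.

84.4 dB

For N identical incoherent sources L_total = L₁ + 10·log₁₀ N, so L₁ = 92.2 − 10·log₁₀(6) = 92.2 − 7.782.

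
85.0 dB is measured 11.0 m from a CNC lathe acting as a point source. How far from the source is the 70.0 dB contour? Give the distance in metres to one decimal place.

For a point source L₁ − L₂ = 20·log₁₀(r₂/r₁), so r₂ = r₁·10^((L₁−L₂)/20).
r₂ = 11.0·10^((85.0−70.0)/20) = 11.0·10^(15.0/20) = 61.86 m.

61.9 m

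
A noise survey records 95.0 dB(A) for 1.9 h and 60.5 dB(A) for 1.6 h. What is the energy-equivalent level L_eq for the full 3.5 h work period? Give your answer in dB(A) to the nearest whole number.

The energy average is taken in the linear domain: L_eq = 10·log₁₀[(Σ tᵢ·10^(Lᵢ/10))/T], T = 3.5 h.
Σ tᵢ·10^(Lᵢ/10) = 1.9·10^(95.0/10) + 1.6·10^(60.5/10) = 6.010e+09.
L_eq = 10·log₁₀(6.010e+09/3.5) = 92.35 dB(A).

92 dB(A)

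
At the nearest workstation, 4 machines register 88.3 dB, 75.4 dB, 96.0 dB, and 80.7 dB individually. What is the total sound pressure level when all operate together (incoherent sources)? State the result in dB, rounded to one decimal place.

Incoherent sources combine by intensity addition: L_total = 10·log₁₀(Σ 10^(L_i/10)).
Σ 10^(L/10) = 10^(88.3/10) + 10^(75.4/10) + 10^(96.0/10) + 10^(80.7/10) = 4.809e+09.
L_total = 10·log₁₀(4.809e+09) = 96.82 dB.

96.8 dB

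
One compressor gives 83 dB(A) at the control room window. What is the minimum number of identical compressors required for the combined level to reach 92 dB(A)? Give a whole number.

8

Need L₁ + 10·log₁₀ N ≥ 92, i.e. log₁₀ N ≥ 0.90.
N ≥ 10^(9.0/10) = 7.943, so N = 8.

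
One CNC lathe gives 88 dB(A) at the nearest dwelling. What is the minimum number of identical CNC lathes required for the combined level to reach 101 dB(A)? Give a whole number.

20

N identical sources give L₁ + 10·log₁₀ N, so require 10·log₁₀ N ≥ 101 − 88 = 13.0 dB.
N ≥ 10^(13.0/10) = 19.953, so N = 20.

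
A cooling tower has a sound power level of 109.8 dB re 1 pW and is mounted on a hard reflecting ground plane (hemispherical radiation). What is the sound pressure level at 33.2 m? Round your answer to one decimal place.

L_p = L_w − 10·log₁₀(2π·r²) with r = 33.2 m.
2π·r² = 6926 m², 10·log₁₀ of that is 38.405 dB.
L_p = 109.8 − 38.405 = 71.40 dB.

71.4 dB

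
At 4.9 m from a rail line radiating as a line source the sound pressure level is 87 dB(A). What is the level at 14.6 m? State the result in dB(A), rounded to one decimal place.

82.3 dB(A)

Cylindrical spreading from a line source gives a 10·log₁₀(r₂/r₁) drop.
L₂ = 87 − 10·log₁₀(14.6/4.9) = 87 − 4.742 = 82.26 dB(A).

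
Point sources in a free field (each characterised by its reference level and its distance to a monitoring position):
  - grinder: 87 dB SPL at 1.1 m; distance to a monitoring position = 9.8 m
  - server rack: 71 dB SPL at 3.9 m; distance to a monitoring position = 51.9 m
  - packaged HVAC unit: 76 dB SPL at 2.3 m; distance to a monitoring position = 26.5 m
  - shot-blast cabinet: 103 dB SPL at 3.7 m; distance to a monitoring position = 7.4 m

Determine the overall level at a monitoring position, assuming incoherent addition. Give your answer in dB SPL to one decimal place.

First find each source's level at the receiver (point-source: −20·log₁₀(r/r_ref)), then combine on an intensity basis.
grinder: 87 − 20·log₁₀(9.8/1.1) = 87 − 19.00 = 68.00 dB SPL.
server rack: 71 − 20·log₁₀(51.9/3.9) = 71 − 22.48 = 48.52 dB SPL.
packaged HVAC unit: 76 − 20·log₁₀(26.5/2.3) = 76 − 21.23 = 54.77 dB SPL.
shot-blast cabinet: 103 − 20·log₁₀(7.4/3.7) = 103 − 6.02 = 96.98 dB SPL.
Σ 10^(L/10) = 4.995e+09 → L_total = 10·log₁₀(4.995e+09) = 96.99 dB SPL.

97.0 dB SPL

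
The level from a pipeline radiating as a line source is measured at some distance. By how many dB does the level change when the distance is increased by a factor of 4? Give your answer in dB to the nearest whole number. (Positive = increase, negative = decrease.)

A line source loses 3 dB per doubling of distance; generally ΔL = −10·log₁₀(r₂/r₁).
ΔL = −10·log₁₀(4) = -6.02 dB.

-6 dB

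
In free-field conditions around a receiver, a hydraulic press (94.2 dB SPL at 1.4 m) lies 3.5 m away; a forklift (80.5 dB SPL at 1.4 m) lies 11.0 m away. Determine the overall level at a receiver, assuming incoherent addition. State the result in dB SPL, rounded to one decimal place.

86.3 dB SPL

First find each source's level at the receiver (point-source: −20·log₁₀(r/r_ref)), then combine on an intensity basis.
hydraulic press: 94.2 − 20·log₁₀(3.5/1.4) = 94.2 − 7.96 = 86.24 dB SPL.
forklift: 80.5 − 20·log₁₀(11.0/1.4) = 80.5 − 17.91 = 62.59 dB SPL.
Σ 10^(L/10) = 4.227e+08 → L_total = 10·log₁₀(4.227e+08) = 86.26 dB SPL.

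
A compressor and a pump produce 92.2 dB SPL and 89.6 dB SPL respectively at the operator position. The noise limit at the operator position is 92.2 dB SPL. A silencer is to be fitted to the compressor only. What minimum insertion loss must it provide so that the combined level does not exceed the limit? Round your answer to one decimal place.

Everything except the compressor sums to 10^(89.6/10) = 9.120e+08 in linear terms, 89.60 dB SPL.
The limit corresponds to 10^(92.2/10) = 1.660e+09; subtracting the fixed part leaves 7.476e+08 for the compressor, i.e. 88.74 dB SPL.
Required insertion loss = 92.2 − 88.74 = 3.46 dB.

3.5 dB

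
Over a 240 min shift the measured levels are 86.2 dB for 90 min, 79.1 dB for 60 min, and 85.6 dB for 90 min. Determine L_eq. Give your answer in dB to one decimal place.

85.0 dB

Weight each interval's intensity by its duration and average over T = 240 min:
Σ tᵢ·10^(Lᵢ/10) = 90·10^(86.2/10) + 60·10^(79.1/10) + 90·10^(85.6/10) = 7.507e+10.
L_eq = 10·log₁₀(7.507e+10/240) = 84.95 dB.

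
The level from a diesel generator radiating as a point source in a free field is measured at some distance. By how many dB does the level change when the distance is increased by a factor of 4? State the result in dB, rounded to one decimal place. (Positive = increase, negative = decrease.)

-12.0 dB

A point source loses 6 dB per doubling of distance; generally ΔL = −20·log₁₀(r₂/r₁).
ΔL = −20·log₁₀(4) = -12.04 dB.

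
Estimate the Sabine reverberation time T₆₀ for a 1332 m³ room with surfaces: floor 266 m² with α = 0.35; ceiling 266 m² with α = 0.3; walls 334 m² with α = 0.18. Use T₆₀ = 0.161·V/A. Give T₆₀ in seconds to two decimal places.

A = Σ Sᵢαᵢ = 266·0.35 + 266·0.3 + 334·0.18 = 233.02 m².
T₆₀ = 0.161·V/A = 0.161·1332/233.02 = 0.920 s.

0.92 s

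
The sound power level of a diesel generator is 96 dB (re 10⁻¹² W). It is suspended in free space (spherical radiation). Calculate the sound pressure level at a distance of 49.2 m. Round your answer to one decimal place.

The power spreads over a sphere of area 4π·r², so L_p = L_w − 10·log₁₀(4π·r²).
4π·r² = 3.042e+04 m², 10·log₁₀ of that is 44.831 dB.
L_p = 96 − 44.831 = 51.17 dB.

51.2 dB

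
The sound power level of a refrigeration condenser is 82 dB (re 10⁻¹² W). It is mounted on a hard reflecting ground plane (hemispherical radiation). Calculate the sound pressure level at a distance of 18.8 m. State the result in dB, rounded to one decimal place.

48.5 dB

Free-field hemispherical radiation: L_p = L_w − 10·log₁₀(2π·r²), r = 18.8 m.
2π·r² = 2221 m², 10·log₁₀ of that is 33.465 dB.
L_p = 82 − 33.465 = 48.54 dB.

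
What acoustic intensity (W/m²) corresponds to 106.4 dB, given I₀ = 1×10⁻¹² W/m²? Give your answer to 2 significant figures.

0.044 W/m²

L = 10·log₁₀(I/I₀) ⇒ I = I₀·10^(L/10) = 10⁻¹² × 10^10.64.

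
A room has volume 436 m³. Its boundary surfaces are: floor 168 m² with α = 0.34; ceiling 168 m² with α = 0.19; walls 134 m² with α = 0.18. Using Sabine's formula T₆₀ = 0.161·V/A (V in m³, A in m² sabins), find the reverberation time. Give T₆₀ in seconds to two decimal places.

0.62 s

A = Σ Sᵢαᵢ = 168·0.34 + 168·0.19 + 134·0.18 = 113.16 m².
T₆₀ = 0.161 × 436 / 113.16 = 0.620 s.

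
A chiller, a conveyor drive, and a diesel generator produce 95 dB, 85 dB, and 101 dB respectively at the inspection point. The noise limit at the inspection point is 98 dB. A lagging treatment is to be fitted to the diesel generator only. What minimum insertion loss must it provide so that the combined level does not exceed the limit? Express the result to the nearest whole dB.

6 dB

Fixed contribution from the other sources: Σ 10^(L/10) = 10^(95/10) + 10^(85/10) = 3.479e+09 (95.41 dB).
The limit corresponds to 10^(98/10) = 6.310e+09; subtracting the fixed part leaves 2.831e+09 for the diesel generator, i.e. 94.52 dB.
Required insertion loss = 101 − 94.52 = 6.48 dB.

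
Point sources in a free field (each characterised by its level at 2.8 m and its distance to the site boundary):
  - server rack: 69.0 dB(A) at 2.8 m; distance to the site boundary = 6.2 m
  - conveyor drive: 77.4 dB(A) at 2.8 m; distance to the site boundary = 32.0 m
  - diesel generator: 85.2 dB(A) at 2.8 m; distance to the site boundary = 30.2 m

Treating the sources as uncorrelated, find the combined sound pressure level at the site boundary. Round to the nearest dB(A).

67 dB(A)

Apply inverse-square spreading to bring every level to the receiver, then sum 10^(L/10).
server rack: 69.0 − 20·log₁₀(6.2/2.8) = 69.0 − 6.90 = 62.10 dB(A).
conveyor drive: 77.4 − 20·log₁₀(32.0/2.8) = 77.4 − 21.16 = 56.24 dB(A).
diesel generator: 85.2 − 20·log₁₀(30.2/2.8) = 85.2 − 20.66 = 64.54 dB(A).
Σ 10^(L/10) = 4.887e+06 → L_total = 10·log₁₀(4.887e+06) = 66.89 dB(A).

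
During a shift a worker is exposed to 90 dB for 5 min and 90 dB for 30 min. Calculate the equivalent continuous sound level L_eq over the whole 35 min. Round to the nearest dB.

90 dB

The energy average is taken in the linear domain: L_eq = 10·log₁₀[(Σ tᵢ·10^(Lᵢ/10))/T], T = 35 min.
Σ tᵢ·10^(Lᵢ/10) = 5·10^(90/10) + 30·10^(90/10) = 3.500e+10.
L_eq = 10·log₁₀(3.500e+10/35) = 90.00 dB.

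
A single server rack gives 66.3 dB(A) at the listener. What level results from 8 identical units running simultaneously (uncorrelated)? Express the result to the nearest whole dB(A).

75 dB(A)

L_total = L₁ + 10·log₁₀ N for N identical incoherent sources.
L_total = 66.3 + 10·log₁₀(8) = 66.3 + 9.031 = 75.33 dB(A).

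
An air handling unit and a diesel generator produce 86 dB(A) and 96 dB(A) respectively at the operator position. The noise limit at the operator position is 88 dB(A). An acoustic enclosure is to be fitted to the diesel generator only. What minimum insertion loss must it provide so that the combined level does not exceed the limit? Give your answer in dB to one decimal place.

12.3 dB

Fixed contribution from the other source: Σ 10^(L/10) = 10^(86/10) = 3.981e+08 (86.00 dB(A)).
The limit corresponds to 10^(88/10) = 6.310e+08; subtracting the fixed part leaves 2.329e+08 for the diesel generator, i.e. 83.67 dB(A).
Required insertion loss = 96 − 83.67 = 12.33 dB.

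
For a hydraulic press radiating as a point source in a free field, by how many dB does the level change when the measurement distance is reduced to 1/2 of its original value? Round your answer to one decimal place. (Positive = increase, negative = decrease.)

Point-source spreading: ΔL = −20·log₁₀(r₂/r₁).
ΔL = −20·log₁₀(0.5) = +6.02 dB.

+6.0 dB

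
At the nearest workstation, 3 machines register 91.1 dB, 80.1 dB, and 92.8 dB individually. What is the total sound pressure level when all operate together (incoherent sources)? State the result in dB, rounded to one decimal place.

95.2 dB

Incoherent sources combine by intensity addition: L_total = 10·log₁₀(Σ 10^(L_i/10)).
Σ 10^(L/10) = 10^(91.1/10) + 10^(80.1/10) + 10^(92.8/10) = 3.296e+09.
L_total = 10·log₁₀(3.296e+09) = 95.18 dB.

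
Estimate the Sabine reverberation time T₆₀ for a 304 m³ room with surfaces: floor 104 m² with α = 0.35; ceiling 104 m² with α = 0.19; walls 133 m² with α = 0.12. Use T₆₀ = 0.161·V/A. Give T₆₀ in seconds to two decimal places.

0.68 s

Total absorption A = 104·0.35 + 104·0.19 + 133·0.12 = 72.12 m² sabins.
T₆₀ = 0.161 × 304 / 72.12 = 0.679 s.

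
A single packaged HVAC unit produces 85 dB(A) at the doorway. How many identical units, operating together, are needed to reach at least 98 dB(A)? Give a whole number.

20

N identical sources give L₁ + 10·log₁₀ N, so require 10·log₁₀ N ≥ 98 − 85 = 13.0 dB.
N ≥ 10^(13.0/10) = 19.953, so N = 20.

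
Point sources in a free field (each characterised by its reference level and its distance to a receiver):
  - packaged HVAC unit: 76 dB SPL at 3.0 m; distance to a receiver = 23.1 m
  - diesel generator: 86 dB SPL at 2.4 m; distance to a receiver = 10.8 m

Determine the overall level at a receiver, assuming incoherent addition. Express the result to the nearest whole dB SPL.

73 dB SPL

Apply inverse-square spreading to bring every level to the receiver, then sum 10^(L/10).
packaged HVAC unit: 76 − 20·log₁₀(23.1/3.0) = 76 − 17.73 = 58.27 dB SPL.
diesel generator: 86 − 20·log₁₀(10.8/2.4) = 86 − 13.06 = 72.94 dB SPL.
Σ 10^(L/10) = 2.033e+07 → L_total = 10·log₁₀(2.033e+07) = 73.08 dB SPL.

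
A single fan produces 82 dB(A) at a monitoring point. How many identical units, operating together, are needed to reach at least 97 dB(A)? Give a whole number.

Need L₁ + 10·log₁₀ N ≥ 97, i.e. log₁₀ N ≥ 1.50.
N ≥ 10^(15.0/10) = 31.623, so N = 32.

32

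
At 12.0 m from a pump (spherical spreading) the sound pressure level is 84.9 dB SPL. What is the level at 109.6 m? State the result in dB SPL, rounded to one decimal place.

65.7 dB SPL

Point-source attenuation: ΔL = 20·log₁₀(r₂/r₁) = 20·log₁₀(109.6/12.0) = 19.213 dB.
L₂ = 84.9 − 20·log₁₀(109.6/12.0) = 84.9 − 19.213 = 65.69 dB SPL.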